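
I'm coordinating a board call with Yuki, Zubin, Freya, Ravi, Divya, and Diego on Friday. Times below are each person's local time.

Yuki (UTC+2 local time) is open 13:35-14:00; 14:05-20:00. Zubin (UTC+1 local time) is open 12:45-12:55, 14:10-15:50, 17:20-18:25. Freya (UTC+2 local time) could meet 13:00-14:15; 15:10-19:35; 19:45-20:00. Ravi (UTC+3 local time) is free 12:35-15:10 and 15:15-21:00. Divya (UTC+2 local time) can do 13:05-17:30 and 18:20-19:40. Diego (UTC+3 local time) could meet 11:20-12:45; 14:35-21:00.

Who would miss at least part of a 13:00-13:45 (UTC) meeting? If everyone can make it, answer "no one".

Freya, Zubin

Yuki in UTC: 11:35-12:00, 12:05-18:00 (subtract 2h to convert from UTC+2).
Zubin in UTC: 11:45-11:55, 13:10-14:50, 16:20-17:25 (subtract 1h to convert from UTC+1).
Freya in UTC: 11:00-12:15, 13:10-17:35, 17:45-18:00 (subtract 2h to convert from UTC+2).
Ravi in UTC: 09:35-12:10, 12:15-18:00 (subtract 3h to convert from UTC+3).
Divya in UTC: 11:05-15:30, 16:20-17:40 (subtract 2h to convert from UTC+2).
Diego in UTC: 08:20-09:45, 11:35-18:00 (subtract 3h to convert from UTC+3).
Yuki: free for 13:00-13:45. Zubin: not fully free for 13:00-13:45. Freya: not fully free for 13:00-13:45. Ravi: free for 13:00-13:45. Divya: free for 13:00-13:45. Diego: free for 13:00-13:45.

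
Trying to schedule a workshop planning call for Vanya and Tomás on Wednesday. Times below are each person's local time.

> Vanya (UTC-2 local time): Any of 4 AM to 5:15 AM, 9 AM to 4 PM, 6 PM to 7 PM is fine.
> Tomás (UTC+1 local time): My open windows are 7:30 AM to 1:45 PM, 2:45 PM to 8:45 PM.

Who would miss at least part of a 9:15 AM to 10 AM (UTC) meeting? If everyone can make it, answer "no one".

Vanya in UTC: 06:00-07:15, 11:00-18:00, 20:00-21:00 (add 2h to convert from UTC-2).
Tomás in UTC: 06:30-12:45, 13:45-19:45 (subtract 1h to convert from UTC+1).
Vanya: not fully free for 09:15-10:00. Tomás: free for 09:15-10:00.

Vanya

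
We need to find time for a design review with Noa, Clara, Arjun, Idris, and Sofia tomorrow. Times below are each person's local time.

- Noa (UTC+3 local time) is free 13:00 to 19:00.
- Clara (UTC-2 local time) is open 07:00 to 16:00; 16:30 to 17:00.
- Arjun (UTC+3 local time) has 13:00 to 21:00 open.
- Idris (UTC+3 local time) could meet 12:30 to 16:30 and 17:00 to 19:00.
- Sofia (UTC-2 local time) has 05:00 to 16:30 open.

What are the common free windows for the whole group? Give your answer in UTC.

Noa in UTC: 10:00-16:00 (subtract 3h to convert from UTC+3).
Clara in UTC: 09:00-18:00, 18:30-19:00 (add 2h to convert from UTC-2).
Arjun in UTC: 10:00-18:00 (subtract 3h to convert from UTC+3).
Idris in UTC: 09:30-13:30, 14:00-16:00 (subtract 3h to convert from UTC+3).
Sofia in UTC: 07:00-18:30 (add 2h to convert from UTC-2).
Noa ∩ Clara: 10:00-16:00.
Noa ∩ Clara ∩ Arjun: 10:00-16:00.
Noa ∩ Clara ∩ Arjun ∩ Idris: 10:00-13:30, 14:00-16:00.
Noa ∩ Clara ∩ Arjun ∩ Idris ∩ Sofia: 10:00-13:30, 14:00-16:00.
Those are the intersection windows.

10:00-13:30, 14:00-16:00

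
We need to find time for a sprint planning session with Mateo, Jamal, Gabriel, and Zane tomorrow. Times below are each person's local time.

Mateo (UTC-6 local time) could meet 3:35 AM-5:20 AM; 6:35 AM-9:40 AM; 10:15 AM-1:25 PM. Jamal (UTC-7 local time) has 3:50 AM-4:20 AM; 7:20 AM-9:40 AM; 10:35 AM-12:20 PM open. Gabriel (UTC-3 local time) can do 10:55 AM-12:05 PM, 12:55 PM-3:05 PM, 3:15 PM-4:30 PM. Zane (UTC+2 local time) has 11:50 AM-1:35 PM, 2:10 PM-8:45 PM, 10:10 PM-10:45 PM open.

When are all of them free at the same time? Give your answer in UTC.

Mateo in UTC: 09:35-11:20, 12:35-15:40, 16:15-19:25 (add 6h to convert from UTC-6).
Jamal in UTC: 10:50-11:20, 14:20-16:40, 17:35-19:20 (add 7h to convert from UTC-7).
Gabriel in UTC: 13:55-15:05, 15:55-18:05, 18:15-19:30 (add 3h to convert from UTC-3).
Zane in UTC: 09:50-11:35, 12:10-18:45, 20:10-20:45 (subtract 2h to convert from UTC+2).
Mateo ∩ Jamal: 10:50-11:20, 14:20-15:40, 16:15-16:40, 17:35-19:20.
Mateo ∩ Jamal ∩ Gabriel: 14:20-15:05, 16:15-16:40, 17:35-18:05, 18:15-19:20.
Mateo ∩ Jamal ∩ Gabriel ∩ Zane: 14:20-15:05, 16:15-16:40, 17:35-18:05, 18:15-18:45.

14:20-15:05, 16:15-16:40, 17:35-18:05, 18:15-18:45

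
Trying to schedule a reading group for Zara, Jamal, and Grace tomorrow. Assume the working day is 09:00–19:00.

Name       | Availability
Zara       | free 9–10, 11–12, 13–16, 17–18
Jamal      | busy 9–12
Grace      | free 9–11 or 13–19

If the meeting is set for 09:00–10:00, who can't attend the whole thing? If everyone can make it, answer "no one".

Jamal

Zara free: 09:00-10:00, 11:00-12:00, 13:00-16:00, 17:00-18:00.
Jamal free: 12:00-19:00 (invert busy blocks within the working day).
Grace free: 09:00-11:00, 13:00-19:00.
Zara: free for 09:00-10:00. Jamal: not fully free for 09:00-10:00. Grace: free for 09:00-10:00.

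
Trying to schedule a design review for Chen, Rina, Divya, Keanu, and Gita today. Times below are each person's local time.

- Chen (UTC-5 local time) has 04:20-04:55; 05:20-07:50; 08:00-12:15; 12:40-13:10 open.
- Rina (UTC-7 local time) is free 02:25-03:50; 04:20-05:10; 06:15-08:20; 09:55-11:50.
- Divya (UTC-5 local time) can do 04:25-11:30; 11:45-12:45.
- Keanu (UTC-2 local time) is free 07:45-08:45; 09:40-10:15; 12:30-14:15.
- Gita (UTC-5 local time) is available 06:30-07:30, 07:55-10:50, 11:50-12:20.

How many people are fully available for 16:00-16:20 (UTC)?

Chen in UTC: 09:20-09:55, 10:20-12:50, 13:00-17:15, 17:40-18:10 (add 5h to convert from UTC-5).
Rina in UTC: 09:25-10:50, 11:20-12:10, 13:15-15:20, 16:55-18:50 (add 7h to convert from UTC-7).
Divya in UTC: 09:25-16:30, 16:45-17:45 (add 5h to convert from UTC-5).
Keanu in UTC: 09:45-10:45, 11:40-12:15, 14:30-16:15 (add 2h to convert from UTC-2).
Gita in UTC: 11:30-12:30, 12:55-15:50, 16:50-17:20 (add 5h to convert from UTC-5).
Chen and Divya can make the full 16:00-16:20 slot — that's 2.

2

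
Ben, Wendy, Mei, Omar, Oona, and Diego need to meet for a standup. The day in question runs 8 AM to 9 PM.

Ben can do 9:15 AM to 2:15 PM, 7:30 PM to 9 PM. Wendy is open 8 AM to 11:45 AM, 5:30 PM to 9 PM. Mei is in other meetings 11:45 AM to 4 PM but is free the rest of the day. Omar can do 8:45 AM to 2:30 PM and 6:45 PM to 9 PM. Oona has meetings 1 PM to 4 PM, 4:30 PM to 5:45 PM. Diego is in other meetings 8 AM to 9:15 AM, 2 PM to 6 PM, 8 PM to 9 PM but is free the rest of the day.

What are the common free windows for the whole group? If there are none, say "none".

Ben free: 09:15-14:15, 19:30-21:00.
Wendy free: 08:00-11:45, 17:30-21:00.
Mei free: 08:00-11:45, 16:00-21:00 (invert busy blocks within the working day).
Omar free: 08:45-14:30, 18:45-21:00.
Oona free: 08:00-13:00, 16:00-16:30, 17:45-21:00 (invert busy blocks within the working day).
Diego free: 09:15-14:00, 18:00-20:00 (invert busy blocks within the working day).
Ben ∩ Wendy: 09:15-11:45, 19:30-21:00.
Ben ∩ Wendy ∩ Mei: 09:15-11:45, 19:30-21:00.
Ben ∩ Wendy ∩ Mei ∩ Omar: 09:15-11:45, 19:30-21:00.
Ben ∩ Wendy ∩ Mei ∩ Omar ∩ Oona: 09:15-11:45, 19:30-21:00.
Ben ∩ Wendy ∩ Mei ∩ Omar ∩ Oona ∩ Diego: 09:15-11:45, 19:30-20:00.

09:15-11:45, 19:30-20:00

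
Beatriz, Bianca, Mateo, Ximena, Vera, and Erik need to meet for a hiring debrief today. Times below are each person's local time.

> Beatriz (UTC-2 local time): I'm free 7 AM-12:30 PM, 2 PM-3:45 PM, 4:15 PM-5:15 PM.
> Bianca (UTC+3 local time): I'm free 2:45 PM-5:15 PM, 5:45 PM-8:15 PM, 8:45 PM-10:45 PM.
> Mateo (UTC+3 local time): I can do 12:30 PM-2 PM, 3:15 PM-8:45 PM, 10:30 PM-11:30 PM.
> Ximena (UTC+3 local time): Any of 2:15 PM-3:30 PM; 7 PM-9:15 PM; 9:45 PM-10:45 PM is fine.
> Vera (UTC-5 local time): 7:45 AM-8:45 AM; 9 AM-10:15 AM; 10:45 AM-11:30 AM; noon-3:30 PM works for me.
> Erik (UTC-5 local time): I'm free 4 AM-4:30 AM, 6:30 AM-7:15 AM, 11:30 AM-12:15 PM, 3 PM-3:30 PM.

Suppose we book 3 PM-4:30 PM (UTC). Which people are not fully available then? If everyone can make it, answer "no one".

Beatriz in UTC: 09:00-14:30, 16:00-17:45, 18:15-19:15 (add 2h to convert from UTC-2).
Bianca in UTC: 11:45-14:15, 14:45-17:15, 17:45-19:45 (subtract 3h to convert from UTC+3).
Mateo in UTC: 09:30-11:00, 12:15-17:45, 19:30-20:30 (subtract 3h to convert from UTC+3).
Ximena in UTC: 11:15-12:30, 16:00-18:15, 18:45-19:45 (subtract 3h to convert from UTC+3).
Vera in UTC: 12:45-13:45, 14:00-15:15, 15:45-16:30, 17:00-20:30 (add 5h to convert from UTC-5).
Erik in UTC: 09:00-09:30, 11:30-12:15, 16:30-17:15, 20:00-20:30 (add 5h to convert from UTC-5).
Beatriz: not fully free for 15:00-16:30. Bianca: free for 15:00-16:30. Mateo: free for 15:00-16:30. Ximena: not fully free for 15:00-16:30. Vera: not fully free for 15:00-16:30. Erik: not fully free for 15:00-16:30.

Beatriz, Erik, Vera, Ximena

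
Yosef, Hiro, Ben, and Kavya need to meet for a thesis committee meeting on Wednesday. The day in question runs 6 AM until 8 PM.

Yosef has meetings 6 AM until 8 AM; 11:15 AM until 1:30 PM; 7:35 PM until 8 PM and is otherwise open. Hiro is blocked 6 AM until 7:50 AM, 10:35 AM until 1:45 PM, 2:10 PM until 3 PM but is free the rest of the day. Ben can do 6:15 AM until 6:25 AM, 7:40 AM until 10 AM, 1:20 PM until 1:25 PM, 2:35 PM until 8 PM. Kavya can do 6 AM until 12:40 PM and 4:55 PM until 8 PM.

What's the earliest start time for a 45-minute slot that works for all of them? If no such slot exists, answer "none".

08:00

Yosef free: 08:00-11:15, 13:30-19:35 (invert busy blocks within the working day).
Hiro free: 07:50-10:35, 13:45-14:10, 15:00-20:00 (invert busy blocks within the working day).
Ben free: 06:15-06:25, 07:40-10:00, 13:20-13:25, 14:35-20:00.
Kavya free: 06:00-12:40, 16:55-20:00.
Yosef ∩ Hiro: 08:00-10:35, 13:45-14:10, 15:00-19:35.
Yosef ∩ Hiro ∩ Ben: 08:00-10:00, 15:00-19:35.
Yosef ∩ Hiro ∩ Ben ∩ Kavya: 08:00-10:00, 16:55-19:35.
The first common window of at least 45 minutes is 08:00-10:00, so the earliest start is 08:00.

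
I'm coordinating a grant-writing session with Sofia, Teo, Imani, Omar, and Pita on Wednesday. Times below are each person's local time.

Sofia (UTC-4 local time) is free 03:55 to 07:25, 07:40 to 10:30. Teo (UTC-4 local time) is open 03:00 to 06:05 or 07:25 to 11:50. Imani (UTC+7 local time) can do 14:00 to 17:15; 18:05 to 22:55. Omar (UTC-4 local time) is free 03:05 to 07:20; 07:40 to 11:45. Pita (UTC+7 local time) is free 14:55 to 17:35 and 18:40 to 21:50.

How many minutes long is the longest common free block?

Sofia in UTC: 07:55-11:25, 11:40-14:30 (add 4h to convert from UTC-4).
Teo in UTC: 07:00-10:05, 11:25-15:50 (add 4h to convert from UTC-4).
Imani in UTC: 07:00-10:15, 11:05-15:55 (subtract 7h to convert from UTC+7).
Omar in UTC: 07:05-11:20, 11:40-15:45 (add 4h to convert from UTC-4).
Pita in UTC: 07:55-10:35, 11:40-14:50 (subtract 7h to convert from UTC+7).
Sofia ∩ Teo: 07:55-10:05, 11:40-14:30.
Sofia ∩ Teo ∩ Imani: 07:55-10:05, 11:40-14:30.
Sofia ∩ Teo ∩ Imani ∩ Omar: 07:55-10:05, 11:40-14:30.
Sofia ∩ Teo ∩ Imani ∩ Omar ∩ Pita: 07:55-10:05, 11:40-14:30.
So the common availability across everyone is 07:55-10:05, 11:40-14:30.
The longest is 11:40-14:30 at 170 minutes.

170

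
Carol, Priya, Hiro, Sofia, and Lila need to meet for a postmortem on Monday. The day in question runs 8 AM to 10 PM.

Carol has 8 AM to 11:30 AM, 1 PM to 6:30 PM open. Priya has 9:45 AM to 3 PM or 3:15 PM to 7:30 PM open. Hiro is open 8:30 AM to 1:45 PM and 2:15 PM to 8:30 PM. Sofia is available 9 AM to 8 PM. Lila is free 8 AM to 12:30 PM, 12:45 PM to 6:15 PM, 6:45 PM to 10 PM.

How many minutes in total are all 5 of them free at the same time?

Carol ∩ Priya: 09:45-11:30, 13:00-15:00, 15:15-18:30.
Carol ∩ Priya ∩ Hiro: 09:45-11:30, 13:00-13:45, 14:15-15:00, 15:15-18:30.
Carol ∩ Priya ∩ Hiro ∩ Sofia: 09:45-11:30, 13:00-13:45, 14:15-15:00, 15:15-18:30.
Carol ∩ Priya ∩ Hiro ∩ Sofia ∩ Lila: 09:45-11:30, 13:00-13:45, 14:15-15:00, 15:15-18:15.
Summing the common windows: 105 + 45 + 45 + 180 = 375 minutes.

375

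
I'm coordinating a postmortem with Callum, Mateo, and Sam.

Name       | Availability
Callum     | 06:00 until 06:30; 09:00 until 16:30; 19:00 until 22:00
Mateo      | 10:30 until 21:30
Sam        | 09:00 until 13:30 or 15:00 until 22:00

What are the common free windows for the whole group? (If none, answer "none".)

10:30-13:30, 15:00-16:30, 19:00-21:30

Callum ∩ Mateo: 10:30-16:30, 19:00-21:30.
Callum ∩ Mateo ∩ Sam: 10:30-13:30, 15:00-16:30, 19:00-21:30.
Those are the intersection windows.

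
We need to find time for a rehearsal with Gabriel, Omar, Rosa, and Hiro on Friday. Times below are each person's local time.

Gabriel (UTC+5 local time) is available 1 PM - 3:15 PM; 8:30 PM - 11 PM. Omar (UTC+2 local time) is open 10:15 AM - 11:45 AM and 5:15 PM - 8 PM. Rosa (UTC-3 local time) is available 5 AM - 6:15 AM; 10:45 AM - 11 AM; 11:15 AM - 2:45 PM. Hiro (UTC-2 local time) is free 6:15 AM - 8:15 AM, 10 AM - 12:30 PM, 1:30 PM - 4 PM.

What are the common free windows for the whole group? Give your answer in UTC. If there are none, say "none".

Gabriel in UTC: 08:00-10:15, 15:30-18:00 (subtract 5h to convert from UTC+5).
Omar in UTC: 08:15-09:45, 15:15-18:00 (subtract 2h to convert from UTC+2).
Rosa in UTC: 08:00-09:15, 13:45-14:00, 14:15-17:45 (add 3h to convert from UTC-3).
Hiro in UTC: 08:15-10:15, 12:00-14:30, 15:30-18:00 (add 2h to convert from UTC-2).
Gabriel ∩ Omar: 08:15-09:45, 15:30-18:00.
Gabriel ∩ Omar ∩ Rosa: 08:15-09:15, 15:30-17:45.
Gabriel ∩ Omar ∩ Rosa ∩ Hiro: 08:15-09:15, 15:30-17:45.
Those are the intersection windows.

08:15-09:15, 15:30-17:45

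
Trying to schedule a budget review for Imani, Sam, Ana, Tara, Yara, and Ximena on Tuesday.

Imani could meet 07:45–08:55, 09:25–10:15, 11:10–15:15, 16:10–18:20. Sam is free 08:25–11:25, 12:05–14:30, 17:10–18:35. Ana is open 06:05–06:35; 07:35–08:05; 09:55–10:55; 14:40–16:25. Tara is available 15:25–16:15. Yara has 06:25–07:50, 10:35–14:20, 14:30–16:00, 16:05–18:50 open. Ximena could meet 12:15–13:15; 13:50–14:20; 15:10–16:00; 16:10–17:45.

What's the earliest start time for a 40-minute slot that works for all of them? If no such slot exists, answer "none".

Imani ∩ Sam: 08:25-08:55, 09:25-10:15, 11:10-11:25, 12:05-14:30, 17:10-18:20.
Imani ∩ Sam ∩ Ana: 09:55-10:15.
Imani ∩ Sam ∩ Ana ∩ Tara: ∅.
Imani ∩ Sam ∩ Ana ∩ Tara ∩ Yara: ∅.
Imani ∩ Sam ∩ Ana ∩ Tara ∩ Yara ∩ Ximena: ∅.
There is no time when everyone is free.
No common window is at least 40 minutes long.

none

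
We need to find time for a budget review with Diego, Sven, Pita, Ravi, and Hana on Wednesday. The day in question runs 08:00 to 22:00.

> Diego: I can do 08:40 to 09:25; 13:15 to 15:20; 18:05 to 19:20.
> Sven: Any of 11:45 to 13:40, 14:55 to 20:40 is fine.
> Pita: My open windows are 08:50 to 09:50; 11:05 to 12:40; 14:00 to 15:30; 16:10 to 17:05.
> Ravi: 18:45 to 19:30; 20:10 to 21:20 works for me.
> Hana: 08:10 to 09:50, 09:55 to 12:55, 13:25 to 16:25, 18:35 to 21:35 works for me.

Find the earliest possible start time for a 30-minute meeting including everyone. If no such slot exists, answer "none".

none

Diego ∩ Sven: 13:15-13:40, 14:55-15:20, 18:05-19:20.
Diego ∩ Sven ∩ Pita: 14:55-15:20.
Diego ∩ Sven ∩ Pita ∩ Ravi: ∅.
Diego ∩ Sven ∩ Pita ∩ Ravi ∩ Hana: ∅.
There is no time when everyone is free.
No common window is at least 30 minutes long.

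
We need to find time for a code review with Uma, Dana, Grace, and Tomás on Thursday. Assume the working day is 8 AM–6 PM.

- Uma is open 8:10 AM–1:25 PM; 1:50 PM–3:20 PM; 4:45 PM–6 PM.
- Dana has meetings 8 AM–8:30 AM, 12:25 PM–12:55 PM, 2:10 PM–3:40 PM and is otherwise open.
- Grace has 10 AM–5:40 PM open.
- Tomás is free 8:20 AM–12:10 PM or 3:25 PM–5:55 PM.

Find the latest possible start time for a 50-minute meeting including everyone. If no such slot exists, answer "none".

Uma free: 08:10-13:25, 13:50-15:20, 16:45-18:00.
Dana free: 08:30-12:25, 12:55-14:10, 15:40-18:00 (invert busy blocks within the working day).
Grace free: 10:00-17:40.
Tomás free: 08:20-12:10, 15:25-17:55.
Uma ∩ Dana: 08:30-12:25, 12:55-13:25, 13:50-14:10, 16:45-18:00.
Uma ∩ Dana ∩ Grace: 10:00-12:25, 12:55-13:25, 13:50-14:10, 16:45-17:40.
Uma ∩ Dana ∩ Grace ∩ Tomás: 10:00-12:10, 16:45-17:40.
So the common availability across everyone is 10:00-12:10, 16:45-17:40.
The last common window of at least 50 minutes is 16:45-17:40; a 50-minute meeting can start as late as 16:50 and still end by 17:40.

16:50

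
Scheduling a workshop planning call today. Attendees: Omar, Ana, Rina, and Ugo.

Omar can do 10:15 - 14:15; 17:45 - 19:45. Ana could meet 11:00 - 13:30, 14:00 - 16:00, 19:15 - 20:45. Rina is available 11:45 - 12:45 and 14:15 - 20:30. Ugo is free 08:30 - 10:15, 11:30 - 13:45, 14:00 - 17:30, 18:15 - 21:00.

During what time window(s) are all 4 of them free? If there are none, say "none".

Omar ∩ Ana: 11:00-13:30, 14:00-14:15, 19:15-19:45.
Omar ∩ Ana ∩ Rina: 11:45-12:45, 19:15-19:45.
Omar ∩ Ana ∩ Rina ∩ Ugo: 11:45-12:45, 19:15-19:45.

11:45-12:45, 19:15-19:45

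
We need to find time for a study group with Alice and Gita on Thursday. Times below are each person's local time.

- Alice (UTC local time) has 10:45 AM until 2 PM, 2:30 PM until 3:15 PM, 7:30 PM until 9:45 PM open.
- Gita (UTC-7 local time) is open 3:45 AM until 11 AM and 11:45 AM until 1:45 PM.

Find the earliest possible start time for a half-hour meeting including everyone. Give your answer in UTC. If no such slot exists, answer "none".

Alice in UTC: 10:45-14:00, 14:30-15:15, 19:30-21:45.
Gita in UTC: 10:45-18:00, 18:45-20:45 (add 7h to convert from UTC-7).
Alice ∩ Gita: 10:45-14:00, 14:30-15:15, 19:30-20:45.
The first common window of at least 30 minutes is 10:45-14:00, so the earliest start is 10:45.

10:45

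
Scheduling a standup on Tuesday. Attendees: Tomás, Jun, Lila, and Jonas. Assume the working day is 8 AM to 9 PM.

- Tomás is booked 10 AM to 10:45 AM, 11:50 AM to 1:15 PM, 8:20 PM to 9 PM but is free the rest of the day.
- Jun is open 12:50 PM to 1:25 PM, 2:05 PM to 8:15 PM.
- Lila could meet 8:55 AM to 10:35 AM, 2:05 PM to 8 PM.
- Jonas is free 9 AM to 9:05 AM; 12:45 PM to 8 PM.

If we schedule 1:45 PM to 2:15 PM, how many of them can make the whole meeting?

2

Tomás free: 08:00-10:00, 10:45-11:50, 13:15-20:20 (invert busy blocks within the working day).
Jun free: 12:50-13:25, 14:05-20:15.
Lila free: 08:55-10:35, 14:05-20:00.
Jonas free: 09:00-09:05, 12:45-20:00.
Tomás and Jonas can make the full 13:45-14:15 slot — that's 2.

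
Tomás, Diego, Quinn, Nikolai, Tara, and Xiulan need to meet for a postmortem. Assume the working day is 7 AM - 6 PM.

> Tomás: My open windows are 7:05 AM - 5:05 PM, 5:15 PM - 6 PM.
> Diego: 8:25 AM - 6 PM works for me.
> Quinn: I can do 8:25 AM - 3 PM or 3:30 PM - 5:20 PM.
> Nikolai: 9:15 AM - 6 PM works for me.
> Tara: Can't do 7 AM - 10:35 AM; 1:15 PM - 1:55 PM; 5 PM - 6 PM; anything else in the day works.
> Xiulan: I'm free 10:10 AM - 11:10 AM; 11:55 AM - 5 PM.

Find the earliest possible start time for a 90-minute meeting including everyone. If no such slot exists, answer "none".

Tomás free: 07:05-17:05, 17:15-18:00.
Diego free: 08:25-18:00.
Quinn free: 08:25-15:00, 15:30-17:20.
Nikolai free: 09:15-18:00.
Tara free: 10:35-13:15, 13:55-17:00 (invert busy blocks within the working day).
Xiulan free: 10:10-11:10, 11:55-17:00.
Tomás ∩ Diego: 08:25-17:05, 17:15-18:00.
Tomás ∩ Diego ∩ Quinn: 08:25-15:00, 15:30-17:05, 17:15-17:20.
Tomás ∩ Diego ∩ Quinn ∩ Nikolai: 09:15-15:00, 15:30-17:05, 17:15-17:20.
Tomás ∩ Diego ∩ Quinn ∩ Nikolai ∩ Tara: 10:35-13:15, 13:55-15:00, 15:30-17:00.
Tomás ∩ Diego ∩ Quinn ∩ Nikolai ∩ Tara ∩ Xiulan: 10:35-11:10, 11:55-13:15, 13:55-15:00, 15:30-17:00.
Those are the intersection windows.
The first common window of at least 90 minutes is 15:30-17:00, so the earliest start is 15:30.

15:30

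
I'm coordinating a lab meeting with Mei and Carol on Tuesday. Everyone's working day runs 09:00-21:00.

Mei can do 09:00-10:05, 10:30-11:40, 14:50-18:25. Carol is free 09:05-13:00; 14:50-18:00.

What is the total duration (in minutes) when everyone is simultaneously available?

320

Mei ∩ Carol: 09:05-10:05, 10:30-11:40, 14:50-18:00.
Summing the common windows: 60 + 70 + 190 = 320 minutes.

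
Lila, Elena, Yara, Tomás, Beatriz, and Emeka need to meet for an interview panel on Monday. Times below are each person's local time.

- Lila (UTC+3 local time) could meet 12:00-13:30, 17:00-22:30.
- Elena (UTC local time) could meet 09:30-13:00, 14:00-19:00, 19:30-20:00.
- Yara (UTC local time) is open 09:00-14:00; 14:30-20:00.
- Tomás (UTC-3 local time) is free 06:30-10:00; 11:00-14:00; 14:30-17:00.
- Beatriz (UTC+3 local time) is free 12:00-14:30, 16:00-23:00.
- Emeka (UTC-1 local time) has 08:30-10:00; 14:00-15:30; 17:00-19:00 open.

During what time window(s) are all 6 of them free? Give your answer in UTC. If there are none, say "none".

Lila in UTC: 09:00-10:30, 14:00-19:30 (subtract 3h to convert from UTC+3).
Elena in UTC: 09:30-13:00, 14:00-19:00, 19:30-20:00.
Yara in UTC: 09:00-14:00, 14:30-20:00.
Tomás in UTC: 09:30-13:00, 14:00-17:00, 17:30-20:00 (add 3h to convert from UTC-3).
Beatriz in UTC: 09:00-11:30, 13:00-20:00 (subtract 3h to convert from UTC+3).
Emeka in UTC: 09:30-11:00, 15:00-16:30, 18:00-20:00 (add 1h to convert from UTC-1).
Lila ∩ Elena: 09:30-10:30, 14:00-19:00.
Lila ∩ Elena ∩ Yara: 09:30-10:30, 14:30-19:00.
Lila ∩ Elena ∩ Yara ∩ Tomás: 09:30-10:30, 14:30-17:00, 17:30-19:00.
Lila ∩ Elena ∩ Yara ∩ Tomás ∩ Beatriz: 09:30-10:30, 14:30-17:00, 17:30-19:00.
Lila ∩ Elena ∩ Yara ∩ Tomás ∩ Beatriz ∩ Emeka: 09:30-10:30, 15:00-16:30, 18:00-19:00.

09:30-10:30, 15:00-16:30, 18:00-19:00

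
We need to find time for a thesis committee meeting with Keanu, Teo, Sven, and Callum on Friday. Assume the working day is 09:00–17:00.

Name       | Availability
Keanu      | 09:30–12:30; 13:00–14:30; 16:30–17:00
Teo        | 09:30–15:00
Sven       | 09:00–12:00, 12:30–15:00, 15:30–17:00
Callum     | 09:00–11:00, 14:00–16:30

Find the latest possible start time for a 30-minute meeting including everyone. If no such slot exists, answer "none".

Keanu ∩ Teo: 09:30-12:30, 13:00-14:30.
Keanu ∩ Teo ∩ Sven: 09:30-12:00, 13:00-14:30.
Keanu ∩ Teo ∩ Sven ∩ Callum: 09:30-11:00, 14:00-14:30.
So the common availability across everyone is 09:30-11:00, 14:00-14:30.
The last common window of at least 30 minutes is 14:00-14:30; a 30-minute meeting can start as late as 14:00 and still end by 14:30.

14:00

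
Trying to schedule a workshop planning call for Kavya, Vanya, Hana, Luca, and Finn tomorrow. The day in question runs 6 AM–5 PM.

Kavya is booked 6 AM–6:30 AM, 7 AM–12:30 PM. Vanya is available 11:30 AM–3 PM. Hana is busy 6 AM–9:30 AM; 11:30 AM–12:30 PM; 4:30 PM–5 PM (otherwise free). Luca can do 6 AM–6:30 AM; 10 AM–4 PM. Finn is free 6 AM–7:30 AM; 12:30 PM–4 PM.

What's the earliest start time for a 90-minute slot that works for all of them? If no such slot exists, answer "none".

Kavya free: 06:30-07:00, 12:30-17:00 (invert busy blocks within the working day).
Vanya free: 11:30-15:00.
Hana free: 09:30-11:30, 12:30-16:30 (invert busy blocks within the working day).
Luca free: 06:00-06:30, 10:00-16:00.
Finn free: 06:00-07:30, 12:30-16:00.
Kavya ∩ Vanya: 12:30-15:00.
Kavya ∩ Vanya ∩ Hana: 12:30-15:00.
Kavya ∩ Vanya ∩ Hana ∩ Luca: 12:30-15:00.
Kavya ∩ Vanya ∩ Hana ∩ Luca ∩ Finn: 12:30-15:00.
So the common availability across everyone is 12:30-15:00.
The first common window of at least 90 minutes is 12:30-15:00, so the earliest start is 12:30.

12:30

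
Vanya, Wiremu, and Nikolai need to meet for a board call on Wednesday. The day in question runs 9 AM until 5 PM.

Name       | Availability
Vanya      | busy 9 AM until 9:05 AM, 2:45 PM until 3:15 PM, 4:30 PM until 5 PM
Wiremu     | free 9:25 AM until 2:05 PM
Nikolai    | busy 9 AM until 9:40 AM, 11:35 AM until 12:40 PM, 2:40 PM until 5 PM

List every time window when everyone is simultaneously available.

Vanya free: 09:05-14:45, 15:15-16:30 (invert busy blocks within the working day).
Wiremu free: 09:25-14:05.
Nikolai free: 09:40-11:35, 12:40-14:40 (invert busy blocks within the working day).
Vanya ∩ Wiremu: 09:25-14:05.
Vanya ∩ Wiremu ∩ Nikolai: 09:40-11:35, 12:40-14:05.

09:40-11:35, 12:40-14:05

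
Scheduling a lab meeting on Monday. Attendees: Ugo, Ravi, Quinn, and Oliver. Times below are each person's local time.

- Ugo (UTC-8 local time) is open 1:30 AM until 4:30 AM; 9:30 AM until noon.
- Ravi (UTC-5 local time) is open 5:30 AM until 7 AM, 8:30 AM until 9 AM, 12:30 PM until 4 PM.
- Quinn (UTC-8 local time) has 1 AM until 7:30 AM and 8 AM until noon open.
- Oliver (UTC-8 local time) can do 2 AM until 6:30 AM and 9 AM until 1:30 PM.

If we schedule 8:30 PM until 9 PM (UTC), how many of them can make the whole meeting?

2

Ugo in UTC: 09:30-12:30, 17:30-20:00 (add 8h to convert from UTC-8).
Ravi in UTC: 10:30-12:00, 13:30-14:00, 17:30-21:00 (add 5h to convert from UTC-5).
Quinn in UTC: 09:00-15:30, 16:00-20:00 (add 8h to convert from UTC-8).
Oliver in UTC: 10:00-14:30, 17:00-21:30 (add 8h to convert from UTC-8).
Ravi and Oliver can make the full 20:30-21:00 slot — that's 2.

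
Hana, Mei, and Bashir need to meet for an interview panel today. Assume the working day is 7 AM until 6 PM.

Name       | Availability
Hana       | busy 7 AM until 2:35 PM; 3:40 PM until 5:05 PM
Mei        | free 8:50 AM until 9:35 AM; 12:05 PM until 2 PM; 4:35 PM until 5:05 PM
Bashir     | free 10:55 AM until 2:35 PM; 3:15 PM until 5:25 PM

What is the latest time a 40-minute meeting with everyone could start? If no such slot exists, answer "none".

none

Hana free: 14:35-15:40, 17:05-18:00 (invert busy blocks within the working day).
Mei free: 08:50-09:35, 12:05-14:00, 16:35-17:05.
Bashir free: 10:55-14:35, 15:15-17:25.
Hana ∩ Mei: ∅.
Hana ∩ Mei ∩ Bashir: ∅.
There is no time when everyone is free.
No common window is at least 40 minutes long.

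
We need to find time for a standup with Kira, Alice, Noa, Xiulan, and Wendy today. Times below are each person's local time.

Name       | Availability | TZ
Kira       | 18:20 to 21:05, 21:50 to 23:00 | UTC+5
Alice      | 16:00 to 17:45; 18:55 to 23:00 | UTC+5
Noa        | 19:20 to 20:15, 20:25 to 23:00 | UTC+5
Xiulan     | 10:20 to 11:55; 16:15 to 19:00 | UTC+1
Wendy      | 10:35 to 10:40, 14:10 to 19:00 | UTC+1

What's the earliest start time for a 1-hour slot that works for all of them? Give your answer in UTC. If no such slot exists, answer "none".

16:50

Kira in UTC: 13:20-16:05, 16:50-18:00 (subtract 5h to convert from UTC+5).
Alice in UTC: 11:00-12:45, 13:55-18:00 (subtract 5h to convert from UTC+5).
Noa in UTC: 14:20-15:15, 15:25-18:00 (subtract 5h to convert from UTC+5).
Xiulan in UTC: 09:20-10:55, 15:15-18:00 (subtract 1h to convert from UTC+1).
Wendy in UTC: 09:35-09:40, 13:10-18:00 (subtract 1h to convert from UTC+1).
Kira ∩ Alice: 13:55-16:05, 16:50-18:00.
Kira ∩ Alice ∩ Noa: 14:20-15:15, 15:25-16:05, 16:50-18:00.
Kira ∩ Alice ∩ Noa ∩ Xiulan: 15:25-16:05, 16:50-18:00.
Kira ∩ Alice ∩ Noa ∩ Xiulan ∩ Wendy: 15:25-16:05, 16:50-18:00.
So the common availability across everyone is 15:25-16:05, 16:50-18:00.
The first common window of at least 60 minutes is 16:50-18:00, so the earliest start is 16:50.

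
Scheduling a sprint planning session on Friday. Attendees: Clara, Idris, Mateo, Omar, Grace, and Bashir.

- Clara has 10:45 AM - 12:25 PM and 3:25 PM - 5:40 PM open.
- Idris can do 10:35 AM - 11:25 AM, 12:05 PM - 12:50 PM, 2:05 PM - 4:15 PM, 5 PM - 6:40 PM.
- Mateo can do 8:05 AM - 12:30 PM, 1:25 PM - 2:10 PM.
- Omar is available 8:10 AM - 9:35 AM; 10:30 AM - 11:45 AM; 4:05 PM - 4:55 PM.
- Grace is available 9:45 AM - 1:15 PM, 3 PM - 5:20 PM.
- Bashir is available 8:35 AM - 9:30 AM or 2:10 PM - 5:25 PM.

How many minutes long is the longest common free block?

0

Clara ∩ Idris: 10:45-11:25, 12:05-12:25, 15:25-16:15, 17:00-17:40.
Clara ∩ Idris ∩ Mateo: 10:45-11:25, 12:05-12:25.
Clara ∩ Idris ∩ Mateo ∩ Omar: 10:45-11:25.
Clara ∩ Idris ∩ Mateo ∩ Omar ∩ Grace: 10:45-11:25.
Clara ∩ Idris ∩ Mateo ∩ Omar ∩ Grace ∩ Bashir: ∅.
There is no time when everyone is free.
No common window exists, so the longest block is 0 minutes.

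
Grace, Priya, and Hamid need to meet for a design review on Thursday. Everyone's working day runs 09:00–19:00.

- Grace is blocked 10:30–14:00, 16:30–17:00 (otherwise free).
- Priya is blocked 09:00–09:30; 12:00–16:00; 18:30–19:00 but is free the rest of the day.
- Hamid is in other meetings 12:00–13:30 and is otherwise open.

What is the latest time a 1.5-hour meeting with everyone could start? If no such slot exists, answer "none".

Grace free: 09:00-10:30, 14:00-16:30, 17:00-19:00 (invert busy blocks within the working day).
Priya free: 09:30-12:00, 16:00-18:30 (invert busy blocks within the working day).
Hamid free: 09:00-12:00, 13:30-19:00 (invert busy blocks within the working day).
Grace ∩ Priya: 09:30-10:30, 16:00-16:30, 17:00-18:30.
Grace ∩ Priya ∩ Hamid: 09:30-10:30, 16:00-16:30, 17:00-18:30.
So the common availability across everyone is 09:30-10:30, 16:00-16:30, 17:00-18:30.
The last common window of at least 90 minutes is 17:00-18:30; a 90-minute meeting can start as late as 17:00 and still end by 18:30.

17:00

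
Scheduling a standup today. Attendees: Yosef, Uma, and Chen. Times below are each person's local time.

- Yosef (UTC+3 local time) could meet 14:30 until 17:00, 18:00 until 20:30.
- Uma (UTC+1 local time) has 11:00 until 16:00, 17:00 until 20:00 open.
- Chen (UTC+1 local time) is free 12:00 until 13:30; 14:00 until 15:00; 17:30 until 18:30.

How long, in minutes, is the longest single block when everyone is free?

60

Yosef in UTC: 11:30-14:00, 15:00-17:30 (subtract 3h to convert from UTC+3).
Uma in UTC: 10:00-15:00, 16:00-19:00 (subtract 1h to convert from UTC+1).
Chen in UTC: 11:00-12:30, 13:00-14:00, 16:30-17:30 (subtract 1h to convert from UTC+1).
Yosef ∩ Uma: 11:30-14:00, 16:00-17:30.
Yosef ∩ Uma ∩ Chen: 11:30-12:30, 13:00-14:00, 16:30-17:30.
The longest is 11:30-12:30 at 60 minutes.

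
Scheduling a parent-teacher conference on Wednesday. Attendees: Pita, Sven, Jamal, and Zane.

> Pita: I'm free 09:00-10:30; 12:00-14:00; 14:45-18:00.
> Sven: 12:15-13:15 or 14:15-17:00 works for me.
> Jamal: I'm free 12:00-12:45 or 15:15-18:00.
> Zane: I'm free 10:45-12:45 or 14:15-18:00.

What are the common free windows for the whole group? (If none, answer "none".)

12:15-12:45, 15:15-17:00

Pita ∩ Sven: 12:15-13:15, 14:45-17:00.
Pita ∩ Sven ∩ Jamal: 12:15-12:45, 15:15-17:00.
Pita ∩ Sven ∩ Jamal ∩ Zane: 12:15-12:45, 15:15-17:00.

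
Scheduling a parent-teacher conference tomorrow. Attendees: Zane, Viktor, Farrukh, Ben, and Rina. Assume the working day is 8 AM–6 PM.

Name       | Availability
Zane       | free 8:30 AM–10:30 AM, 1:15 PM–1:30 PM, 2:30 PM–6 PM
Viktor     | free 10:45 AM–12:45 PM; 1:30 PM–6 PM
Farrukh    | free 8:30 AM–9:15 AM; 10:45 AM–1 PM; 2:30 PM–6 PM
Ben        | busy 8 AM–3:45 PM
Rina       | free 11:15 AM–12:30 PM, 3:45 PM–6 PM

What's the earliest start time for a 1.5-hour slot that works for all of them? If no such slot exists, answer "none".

15:45

Zane free: 08:30-10:30, 13:15-13:30, 14:30-18:00.
Viktor free: 10:45-12:45, 13:30-18:00.
Farrukh free: 08:30-09:15, 10:45-13:00, 14:30-18:00.
Ben free: 15:45-18:00 (invert busy blocks within the working day).
Rina free: 11:15-12:30, 15:45-18:00.
Zane ∩ Viktor: 14:30-18:00.
Zane ∩ Viktor ∩ Farrukh: 14:30-18:00.
Zane ∩ Viktor ∩ Farrukh ∩ Ben: 15:45-18:00.
Zane ∩ Viktor ∩ Farrukh ∩ Ben ∩ Rina: 15:45-18:00.
Those are the intersection windows.
The first common window of at least 90 minutes is 15:45-18:00, so the earliest start is 15:45.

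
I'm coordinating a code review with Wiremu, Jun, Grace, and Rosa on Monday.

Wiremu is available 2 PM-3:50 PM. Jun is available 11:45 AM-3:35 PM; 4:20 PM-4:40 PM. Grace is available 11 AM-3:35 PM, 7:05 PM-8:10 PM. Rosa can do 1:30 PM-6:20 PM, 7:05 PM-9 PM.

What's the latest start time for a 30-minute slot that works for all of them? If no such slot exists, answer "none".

Wiremu ∩ Jun: 14:00-15:35.
Wiremu ∩ Jun ∩ Grace: 14:00-15:35.
Wiremu ∩ Jun ∩ Grace ∩ Rosa: 14:00-15:35.
The last common window of at least 30 minutes is 14:00-15:35; a 30-minute meeting can start as late as 15:05 and still end by 15:35.

15:05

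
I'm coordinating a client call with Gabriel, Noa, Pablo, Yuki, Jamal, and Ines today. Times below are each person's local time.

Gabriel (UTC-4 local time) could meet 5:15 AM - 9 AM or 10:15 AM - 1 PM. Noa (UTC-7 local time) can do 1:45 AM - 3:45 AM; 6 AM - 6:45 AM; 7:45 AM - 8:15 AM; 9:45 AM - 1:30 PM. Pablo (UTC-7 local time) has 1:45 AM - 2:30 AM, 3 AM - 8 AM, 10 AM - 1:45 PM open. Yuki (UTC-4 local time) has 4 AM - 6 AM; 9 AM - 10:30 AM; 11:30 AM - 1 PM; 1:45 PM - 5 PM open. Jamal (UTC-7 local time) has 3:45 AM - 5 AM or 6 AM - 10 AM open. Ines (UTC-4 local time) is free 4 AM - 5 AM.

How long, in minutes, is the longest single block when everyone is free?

0

Gabriel in UTC: 09:15-13:00, 14:15-17:00 (add 4h to convert from UTC-4).
Noa in UTC: 08:45-10:45, 13:00-13:45, 14:45-15:15, 16:45-20:30 (add 7h to convert from UTC-7).
Pablo in UTC: 08:45-09:30, 10:00-15:00, 17:00-20:45 (add 7h to convert from UTC-7).
Yuki in UTC: 08:00-10:00, 13:00-14:30, 15:30-17:00, 17:45-21:00 (add 4h to convert from UTC-4).
Jamal in UTC: 10:45-12:00, 13:00-17:00 (add 7h to convert from UTC-7).
Ines in UTC: 08:00-09:00 (add 4h to convert from UTC-4).
Gabriel ∩ Noa: 09:15-10:45, 14:45-15:15, 16:45-17:00.
Gabriel ∩ Noa ∩ Pablo: 09:15-09:30, 10:00-10:45, 14:45-15:00.
Gabriel ∩ Noa ∩ Pablo ∩ Yuki: 09:15-09:30.
Gabriel ∩ Noa ∩ Pablo ∩ Yuki ∩ Jamal: ∅.
Gabriel ∩ Noa ∩ Pablo ∩ Yuki ∩ Jamal ∩ Ines: ∅.
There is no time when everyone is free.
No common window exists, so the longest block is 0 minutes.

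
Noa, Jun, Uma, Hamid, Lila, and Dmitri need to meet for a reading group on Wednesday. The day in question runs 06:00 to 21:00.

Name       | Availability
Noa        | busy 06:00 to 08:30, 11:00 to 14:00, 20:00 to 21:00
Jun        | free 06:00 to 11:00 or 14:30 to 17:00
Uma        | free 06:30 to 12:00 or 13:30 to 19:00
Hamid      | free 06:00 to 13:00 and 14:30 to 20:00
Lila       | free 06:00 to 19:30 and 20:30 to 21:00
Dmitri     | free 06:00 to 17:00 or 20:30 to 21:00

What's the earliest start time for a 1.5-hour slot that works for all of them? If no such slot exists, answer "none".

08:30

Noa free: 08:30-11:00, 14:00-20:00 (invert busy blocks within the working day).
Jun free: 06:00-11:00, 14:30-17:00.
Uma free: 06:30-12:00, 13:30-19:00.
Hamid free: 06:00-13:00, 14:30-20:00.
Lila free: 06:00-19:30, 20:30-21:00.
Dmitri free: 06:00-17:00, 20:30-21:00.
Noa ∩ Jun: 08:30-11:00, 14:30-17:00.
Noa ∩ Jun ∩ Uma: 08:30-11:00, 14:30-17:00.
Noa ∩ Jun ∩ Uma ∩ Hamid: 08:30-11:00, 14:30-17:00.
Noa ∩ Jun ∩ Uma ∩ Hamid ∩ Lila: 08:30-11:00, 14:30-17:00.
Noa ∩ Jun ∩ Uma ∩ Hamid ∩ Lila ∩ Dmitri: 08:30-11:00, 14:30-17:00.
The first common window of at least 90 minutes is 08:30-11:00, so the earliest start is 08:30.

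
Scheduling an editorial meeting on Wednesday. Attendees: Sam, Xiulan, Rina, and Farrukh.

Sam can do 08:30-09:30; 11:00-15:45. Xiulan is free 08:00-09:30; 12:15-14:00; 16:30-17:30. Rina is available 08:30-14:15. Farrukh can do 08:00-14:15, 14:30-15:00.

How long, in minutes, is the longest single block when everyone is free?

Sam ∩ Xiulan: 08:30-09:30, 12:15-14:00.
Sam ∩ Xiulan ∩ Rina: 08:30-09:30, 12:15-14:00.
Sam ∩ Xiulan ∩ Rina ∩ Farrukh: 08:30-09:30, 12:15-14:00.
So the common availability across everyone is 08:30-09:30, 12:15-14:00.
The longest is 12:15-14:00 at 105 minutes.

105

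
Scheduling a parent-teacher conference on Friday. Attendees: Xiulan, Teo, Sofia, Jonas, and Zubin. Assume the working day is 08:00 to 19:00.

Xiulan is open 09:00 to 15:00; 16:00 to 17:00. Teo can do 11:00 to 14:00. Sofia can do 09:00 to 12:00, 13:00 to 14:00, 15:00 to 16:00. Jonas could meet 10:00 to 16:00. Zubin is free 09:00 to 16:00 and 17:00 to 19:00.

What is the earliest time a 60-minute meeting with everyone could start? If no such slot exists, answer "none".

Xiulan ∩ Teo: 11:00-14:00.
Xiulan ∩ Teo ∩ Sofia: 11:00-12:00, 13:00-14:00.
Xiulan ∩ Teo ∩ Sofia ∩ Jonas: 11:00-12:00, 13:00-14:00.
Xiulan ∩ Teo ∩ Sofia ∩ Jonas ∩ Zubin: 11:00-12:00, 13:00-14:00.
Those are the intersection windows.
The first common window of at least 60 minutes is 11:00-12:00, so the earliest start is 11:00.

11:00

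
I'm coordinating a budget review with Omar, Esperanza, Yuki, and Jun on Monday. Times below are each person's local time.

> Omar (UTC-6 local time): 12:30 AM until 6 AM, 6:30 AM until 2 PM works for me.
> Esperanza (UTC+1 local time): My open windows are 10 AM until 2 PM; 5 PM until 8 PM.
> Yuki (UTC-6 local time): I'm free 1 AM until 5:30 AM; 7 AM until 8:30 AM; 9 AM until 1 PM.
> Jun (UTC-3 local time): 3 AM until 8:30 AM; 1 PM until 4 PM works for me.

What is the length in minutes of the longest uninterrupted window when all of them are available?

Omar in UTC: 06:30-12:00, 12:30-20:00 (add 6h to convert from UTC-6).
Esperanza in UTC: 09:00-13:00, 16:00-19:00 (subtract 1h to convert from UTC+1).
Yuki in UTC: 07:00-11:30, 13:00-14:30, 15:00-19:00 (add 6h to convert from UTC-6).
Jun in UTC: 06:00-11:30, 16:00-19:00 (add 3h to convert from UTC-3).
Omar ∩ Esperanza: 09:00-12:00, 12:30-13:00, 16:00-19:00.
Omar ∩ Esperanza ∩ Yuki: 09:00-11:30, 16:00-19:00.
Omar ∩ Esperanza ∩ Yuki ∩ Jun: 09:00-11:30, 16:00-19:00.
The longest is 16:00-19:00 at 180 minutes.

180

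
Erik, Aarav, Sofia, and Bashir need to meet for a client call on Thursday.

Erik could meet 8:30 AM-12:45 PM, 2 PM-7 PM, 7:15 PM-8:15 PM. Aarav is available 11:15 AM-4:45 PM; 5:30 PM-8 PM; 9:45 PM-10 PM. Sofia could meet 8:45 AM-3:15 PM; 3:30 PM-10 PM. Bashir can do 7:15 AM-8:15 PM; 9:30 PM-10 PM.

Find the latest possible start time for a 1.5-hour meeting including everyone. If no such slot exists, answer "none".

17:30

Erik ∩ Aarav: 11:15-12:45, 14:00-16:45, 17:30-19:00, 19:15-20:00.
Erik ∩ Aarav ∩ Sofia: 11:15-12:45, 14:00-15:15, 15:30-16:45, 17:30-19:00, 19:15-20:00.
Erik ∩ Aarav ∩ Sofia ∩ Bashir: 11:15-12:45, 14:00-15:15, 15:30-16:45, 17:30-19:00, 19:15-20:00.
So the common availability across everyone is 11:15-12:45, 14:00-15:15, 15:30-16:45, 17:30-19:00, 19:15-20:00.
The last common window of at least 90 minutes is 17:30-19:00; a 90-minute meeting can start as late as 17:30 and still end by 19:00.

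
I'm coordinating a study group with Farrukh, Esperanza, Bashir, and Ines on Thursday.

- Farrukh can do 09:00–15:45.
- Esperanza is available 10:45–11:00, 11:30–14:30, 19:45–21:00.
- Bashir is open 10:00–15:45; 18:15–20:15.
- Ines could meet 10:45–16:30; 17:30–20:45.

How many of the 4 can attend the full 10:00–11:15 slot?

2

Farrukh and Bashir can make the full 10:00-11:15 slot — that's 2.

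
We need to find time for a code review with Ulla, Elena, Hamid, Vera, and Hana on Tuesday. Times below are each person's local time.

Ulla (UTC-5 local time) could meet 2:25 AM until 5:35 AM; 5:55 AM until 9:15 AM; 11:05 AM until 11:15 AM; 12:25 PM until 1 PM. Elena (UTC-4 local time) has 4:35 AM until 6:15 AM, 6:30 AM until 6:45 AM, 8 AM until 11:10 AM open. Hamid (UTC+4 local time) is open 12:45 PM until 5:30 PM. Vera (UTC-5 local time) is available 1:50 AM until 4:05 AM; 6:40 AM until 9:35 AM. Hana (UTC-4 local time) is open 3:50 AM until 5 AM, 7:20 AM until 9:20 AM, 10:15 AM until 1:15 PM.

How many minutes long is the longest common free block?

80

Ulla in UTC: 07:25-10:35, 10:55-14:15, 16:05-16:15, 17:25-18:00 (add 5h to convert from UTC-5).
Elena in UTC: 08:35-10:15, 10:30-10:45, 12:00-15:10 (add 4h to convert from UTC-4).
Hamid in UTC: 08:45-13:30 (subtract 4h to convert from UTC+4).
Vera in UTC: 06:50-09:05, 11:40-14:35 (add 5h to convert from UTC-5).
Hana in UTC: 07:50-09:00, 11:20-13:20, 14:15-17:15 (add 4h to convert from UTC-4).
Ulla ∩ Elena: 08:35-10:15, 10:30-10:35, 12:00-14:15.
Ulla ∩ Elena ∩ Hamid: 08:45-10:15, 10:30-10:35, 12:00-13:30.
Ulla ∩ Elena ∩ Hamid ∩ Vera: 08:45-09:05, 12:00-13:30.
Ulla ∩ Elena ∩ Hamid ∩ Vera ∩ Hana: 08:45-09:00, 12:00-13:20.
So the common availability across everyone is 08:45-09:00, 12:00-13:20.
The longest is 12:00-13:20 at 80 minutes.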